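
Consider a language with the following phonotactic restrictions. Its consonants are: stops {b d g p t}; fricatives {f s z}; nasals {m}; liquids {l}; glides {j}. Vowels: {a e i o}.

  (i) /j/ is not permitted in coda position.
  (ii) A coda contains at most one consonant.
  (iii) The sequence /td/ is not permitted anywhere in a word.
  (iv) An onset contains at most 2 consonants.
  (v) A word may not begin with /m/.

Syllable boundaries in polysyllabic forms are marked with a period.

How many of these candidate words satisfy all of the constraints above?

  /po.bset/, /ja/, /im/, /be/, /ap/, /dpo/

/po.bset/ — σ1 onset /p/, coda /∅/ ok; σ2 onset /bs/ (2C), coda /t/ ok → well-formed
/ja/ — σ1 onset /j/, coda /∅/ ok → well-formed
/im/ — σ1 onset /∅/, coda /m/ ok → well-formed
/be/ — σ1 onset /b/, coda /∅/ ok → well-formed
/ap/ — σ1 onset /∅/, coda /p/ ok → well-formed
/dpo/ — σ1 onset /dp/ (2C), coda /∅/ ok → well-formed
Well-formed: /po.bset/, /ja/, /im/, /be/, /ap/, /dpo/ → 6.

6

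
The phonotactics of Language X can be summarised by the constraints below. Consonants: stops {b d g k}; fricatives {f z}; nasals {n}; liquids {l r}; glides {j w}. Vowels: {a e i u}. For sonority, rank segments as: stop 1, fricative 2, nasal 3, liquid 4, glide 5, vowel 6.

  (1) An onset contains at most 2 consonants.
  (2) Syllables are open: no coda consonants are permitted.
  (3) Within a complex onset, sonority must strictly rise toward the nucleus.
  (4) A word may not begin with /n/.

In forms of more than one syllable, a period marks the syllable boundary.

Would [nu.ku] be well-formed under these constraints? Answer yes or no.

no

[nu.ku] — violates constraint 4: word begins with /n/ → ill-formed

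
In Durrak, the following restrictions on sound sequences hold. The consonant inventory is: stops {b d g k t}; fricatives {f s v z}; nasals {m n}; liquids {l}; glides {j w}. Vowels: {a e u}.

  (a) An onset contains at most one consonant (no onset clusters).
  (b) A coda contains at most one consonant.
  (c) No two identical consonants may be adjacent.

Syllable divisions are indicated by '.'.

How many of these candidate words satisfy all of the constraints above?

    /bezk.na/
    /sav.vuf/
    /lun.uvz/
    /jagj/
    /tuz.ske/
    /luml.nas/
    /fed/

1

/bezk.na/ — violates constraint (b): syllable 1 coda /zk/ has 2 consonants (> 1) → illicit
/sav.vuf/ — violates constraint (c): adjacent identical consonants /vv/ → illicit
/lun.uvz/ — violates constraint (b): syllable 2 coda /vz/ has 2 consonants (> 1) → illicit
/jagj/ — violates constraint (b): syllable 1 coda /gj/ has 2 consonants (> 1) → illicit
/tuz.ske/ — violates constraint (a): syllable 2 onset /sk/ has 2 consonants (> 1) → illicit
/luml.nas/ — violates constraint (b): syllable 1 coda /ml/ has 2 consonants (> 1) → illicit
/fed/ — σ1 onset /f/, coda /d/ ok → licit
Licit: /fed/ → 1.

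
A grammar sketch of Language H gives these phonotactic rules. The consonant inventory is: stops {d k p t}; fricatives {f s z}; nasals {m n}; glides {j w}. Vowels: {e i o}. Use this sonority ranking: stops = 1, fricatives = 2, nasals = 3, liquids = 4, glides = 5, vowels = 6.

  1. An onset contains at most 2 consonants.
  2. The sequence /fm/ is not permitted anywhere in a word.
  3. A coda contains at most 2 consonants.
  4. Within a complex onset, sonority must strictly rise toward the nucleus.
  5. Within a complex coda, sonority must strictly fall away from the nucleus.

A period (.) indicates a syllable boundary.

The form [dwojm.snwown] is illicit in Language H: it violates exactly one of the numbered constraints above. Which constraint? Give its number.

[dwojm.snwown]: syllable 2 onset /snw/ has 3 consonants (> 2).
This is a violation of constraint 1: "An onset contains at most 2 consonants."
The remaining constraints (2, 3, 4, 5) are satisfied.

1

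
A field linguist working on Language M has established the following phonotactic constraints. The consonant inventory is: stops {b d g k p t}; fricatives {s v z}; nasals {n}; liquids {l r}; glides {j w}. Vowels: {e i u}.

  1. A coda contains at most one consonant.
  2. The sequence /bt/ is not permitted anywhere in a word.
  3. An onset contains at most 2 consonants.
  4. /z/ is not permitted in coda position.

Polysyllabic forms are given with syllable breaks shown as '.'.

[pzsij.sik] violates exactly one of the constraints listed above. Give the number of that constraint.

3

[pzsij.sik]: syllable 1 onset /pzs/ has 3 consonants (> 2).
This is a violation of constraint 3: "An onset contains at most 2 consonants."
The remaining constraints (1, 2, 4) are satisfied.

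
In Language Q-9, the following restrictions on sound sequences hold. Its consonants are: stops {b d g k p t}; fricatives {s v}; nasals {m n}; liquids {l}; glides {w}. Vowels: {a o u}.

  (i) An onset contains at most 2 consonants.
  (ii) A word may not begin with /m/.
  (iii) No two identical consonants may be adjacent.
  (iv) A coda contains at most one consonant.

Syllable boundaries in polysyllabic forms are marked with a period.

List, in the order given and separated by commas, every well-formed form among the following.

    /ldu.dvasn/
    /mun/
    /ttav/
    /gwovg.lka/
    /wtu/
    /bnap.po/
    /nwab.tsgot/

/ldu.dvasn/ — violates constraint (iv): syllable 2 coda /sn/ has 2 consonants (> 1) → ill-formed
/mun/ — violates constraint (ii): word begins with /m/ → ill-formed
/ttav/ — violates constraint (iii): adjacent identical consonants /tt/ → ill-formed
/gwovg.lka/ — violates constraint (iv): syllable 1 coda /vg/ has 2 consonants (> 1) → ill-formed
/wtu/ — σ1 onset /wt/ (2C), coda /∅/ ok → well-formed
/bnap.po/ — violates constraint (iii): adjacent identical consonants /pp/ → ill-formed
/nwab.tsgot/ — violates constraint (i): syllable 2 onset /tsg/ has 3 consonants (> 2) → ill-formed

/wtu/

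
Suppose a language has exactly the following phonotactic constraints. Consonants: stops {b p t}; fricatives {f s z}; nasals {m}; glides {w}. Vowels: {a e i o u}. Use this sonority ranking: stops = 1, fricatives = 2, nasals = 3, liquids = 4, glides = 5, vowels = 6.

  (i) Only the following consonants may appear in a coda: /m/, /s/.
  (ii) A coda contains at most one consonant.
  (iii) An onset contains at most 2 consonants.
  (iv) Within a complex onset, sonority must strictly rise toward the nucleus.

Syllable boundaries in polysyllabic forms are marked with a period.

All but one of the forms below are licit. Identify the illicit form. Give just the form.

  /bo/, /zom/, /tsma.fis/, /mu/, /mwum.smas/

/tsma.fis/

/bo/ — σ1 onset /b/, coda /∅/ ok → licit
/zom/ — σ1 onset /z/, coda /m/ ok → licit
/tsma.fis/ — violates constraint (iii): syllable 1 onset /tsm/ has 3 consonants (> 2) → illicit
/mu/ — σ1 onset /m/, coda /∅/ ok → licit
/mwum.smas/ — σ1 onset /mw/ (3→5 rises), coda /m/ ok; σ2 onset /sm/ (2→3 rises), coda /s/ ok → licit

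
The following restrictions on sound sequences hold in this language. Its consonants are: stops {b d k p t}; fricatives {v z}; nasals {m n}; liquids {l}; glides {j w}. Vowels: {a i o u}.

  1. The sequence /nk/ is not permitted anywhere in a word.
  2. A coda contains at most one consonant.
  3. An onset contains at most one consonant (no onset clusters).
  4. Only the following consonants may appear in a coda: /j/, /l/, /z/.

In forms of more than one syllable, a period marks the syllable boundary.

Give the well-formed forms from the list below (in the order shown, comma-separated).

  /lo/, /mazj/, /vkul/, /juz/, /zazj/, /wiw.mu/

/lo/, /juz/

/lo/ — σ1 onset /l/, coda /∅/ ok → well-formed
/mazj/ — violates constraint 2: syllable 1 coda /zj/ has 2 consonants (> 1) → ill-formed
/vkul/ — violates constraint 3: syllable 1 onset /vk/ has 2 consonants (> 1) → ill-formed
/juz/ — σ1 onset /j/, coda /z/ ok → well-formed
/zazj/ — violates constraint 2: syllable 1 coda /zj/ has 2 consonants (> 1) → ill-formed
/wiw.mu/ — violates constraint 4: syllable 1 coda contains /w/, which is not a licensed coda consonant → ill-formed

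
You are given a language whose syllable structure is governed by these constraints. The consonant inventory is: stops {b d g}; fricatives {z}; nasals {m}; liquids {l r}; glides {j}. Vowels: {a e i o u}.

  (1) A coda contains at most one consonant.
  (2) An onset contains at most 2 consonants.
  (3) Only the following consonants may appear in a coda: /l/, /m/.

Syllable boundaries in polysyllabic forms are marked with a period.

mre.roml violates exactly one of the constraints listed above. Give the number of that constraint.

1

mre.roml: syllable 2 coda /ml/ has 2 consonants (> 1).
This is a violation of constraint 1: "A coda contains at most one consonant."
The remaining constraints (2, 3) are satisfied.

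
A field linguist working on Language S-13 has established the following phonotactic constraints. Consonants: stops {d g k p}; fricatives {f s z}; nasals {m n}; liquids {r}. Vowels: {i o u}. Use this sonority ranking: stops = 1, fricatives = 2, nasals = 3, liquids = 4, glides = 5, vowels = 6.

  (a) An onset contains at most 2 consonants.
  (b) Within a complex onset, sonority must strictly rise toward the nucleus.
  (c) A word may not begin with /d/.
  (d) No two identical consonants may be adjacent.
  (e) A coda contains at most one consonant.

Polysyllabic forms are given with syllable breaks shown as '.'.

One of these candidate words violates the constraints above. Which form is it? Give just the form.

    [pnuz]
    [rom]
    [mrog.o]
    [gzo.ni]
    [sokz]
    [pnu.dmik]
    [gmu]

[pnuz] — σ1 onset /pn/ (1→3 rises), coda /z/ ok → phonotactically legal
[rom] — σ1 onset /r/, coda /m/ ok → phonotactically legal
[mrog.o] — σ1 onset /mr/ (3→4 rises), coda /g/ ok; σ2 onset /∅/, coda /∅/ ok → phonotactically legal
[gzo.ni] — σ1 onset /gz/ (1→2 rises), coda /∅/ ok; σ2 onset /n/, coda /∅/ ok → phonotactically legal
[sokz] — violates constraint (e): syllable 1 coda /kz/ has 2 consonants (> 1) → phonotactically illegal
[pnu.dmik] — σ1 onset /pn/ (1→3 rises), coda /∅/ ok; σ2 onset /dm/ (1→3 rises), coda /k/ ok → phonotactically legal
[gmu] — σ1 onset /gm/ (1→3 rises), coda /∅/ ok → phonotactically legal

[sokz]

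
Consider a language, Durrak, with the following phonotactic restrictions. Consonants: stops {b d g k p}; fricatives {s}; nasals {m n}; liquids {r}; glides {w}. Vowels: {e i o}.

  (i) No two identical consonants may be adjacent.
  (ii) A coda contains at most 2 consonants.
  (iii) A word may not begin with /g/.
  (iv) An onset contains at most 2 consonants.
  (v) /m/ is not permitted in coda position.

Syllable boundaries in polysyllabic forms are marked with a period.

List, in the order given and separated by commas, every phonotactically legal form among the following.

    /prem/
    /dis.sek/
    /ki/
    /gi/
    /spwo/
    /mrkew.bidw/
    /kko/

/ki/

/prem/ — violates constraint (v): syllable 1 coda contains /m/ → phonotactically illegal
/dis.sek/ — violates constraint (i): adjacent identical consonants /ss/ → phonotactically illegal
/ki/ — σ1 onset /k/, coda /∅/ ok → phonotactically legal
/gi/ — violates constraint (iii): word begins with /g/ → phonotactically illegal
/spwo/ — violates constraint (iv): syllable 1 onset /spw/ has 3 consonants (> 2) → phonotactically illegal
/mrkew.bidw/ — violates constraint (iv): syllable 1 onset /mrk/ has 3 consonants (> 2) → phonotactically illegal
/kko/ — violates constraint (i): adjacent identical consonants /kk/ → phonotactically illegal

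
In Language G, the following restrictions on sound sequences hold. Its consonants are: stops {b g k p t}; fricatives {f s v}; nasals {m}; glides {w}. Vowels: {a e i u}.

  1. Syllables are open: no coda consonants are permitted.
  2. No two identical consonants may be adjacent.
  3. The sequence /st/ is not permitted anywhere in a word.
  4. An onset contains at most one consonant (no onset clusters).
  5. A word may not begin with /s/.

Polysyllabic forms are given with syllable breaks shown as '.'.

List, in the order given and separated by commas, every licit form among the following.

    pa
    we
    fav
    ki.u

pa, we, ki.u

pa — σ1 onset /p/, coda /∅/ ok → licit
we — σ1 onset /w/, coda /∅/ ok → licit
fav — violates constraint 1: syllable 1 coda /v/ has 1 consonant (> 0) → illicit
ki.u — σ1 onset /k/, coda /∅/ ok; σ2 onset /∅/, coda /∅/ ok → licit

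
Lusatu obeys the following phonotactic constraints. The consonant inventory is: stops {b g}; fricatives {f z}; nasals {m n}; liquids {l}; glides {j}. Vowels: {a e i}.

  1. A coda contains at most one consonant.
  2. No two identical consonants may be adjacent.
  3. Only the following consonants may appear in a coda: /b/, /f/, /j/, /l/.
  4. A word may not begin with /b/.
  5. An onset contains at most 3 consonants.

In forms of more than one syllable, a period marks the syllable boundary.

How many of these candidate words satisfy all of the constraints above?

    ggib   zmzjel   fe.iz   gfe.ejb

0

ggib — violates constraint 2: adjacent identical consonants /gg/ → ill-formed
zmzjel — violates constraint 5: syllable 1 onset /zmzj/ has 4 consonants (> 3) → ill-formed
fe.iz — violates constraint 3: syllable 2 coda contains /z/, which is not a licensed coda consonant → ill-formed
gfe.ejb — violates constraint 1: syllable 2 coda /jb/ has 2 consonants (> 1) → ill-formed
No form is well-formed → 0.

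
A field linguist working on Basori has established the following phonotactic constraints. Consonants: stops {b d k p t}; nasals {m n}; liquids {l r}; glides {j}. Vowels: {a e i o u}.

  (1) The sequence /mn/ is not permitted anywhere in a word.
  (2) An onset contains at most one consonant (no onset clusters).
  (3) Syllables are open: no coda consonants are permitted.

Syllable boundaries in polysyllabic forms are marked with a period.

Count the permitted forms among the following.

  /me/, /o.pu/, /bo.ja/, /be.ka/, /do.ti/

/me/ — σ1 onset /m/, coda /∅/ ok → permitted
/o.pu/ — σ1 onset /∅/, coda /∅/ ok; σ2 onset /p/, coda /∅/ ok → permitted
/bo.ja/ — σ1 onset /b/, coda /∅/ ok; σ2 onset /j/, coda /∅/ ok → permitted
/be.ka/ — σ1 onset /b/, coda /∅/ ok; σ2 onset /k/, coda /∅/ ok → permitted
/do.ti/ — σ1 onset /d/, coda /∅/ ok; σ2 onset /t/, coda /∅/ ok → permitted
Permitted: /me/, /o.pu/, /bo.ja/, /be.ka/, /do.ti/ → 5.

5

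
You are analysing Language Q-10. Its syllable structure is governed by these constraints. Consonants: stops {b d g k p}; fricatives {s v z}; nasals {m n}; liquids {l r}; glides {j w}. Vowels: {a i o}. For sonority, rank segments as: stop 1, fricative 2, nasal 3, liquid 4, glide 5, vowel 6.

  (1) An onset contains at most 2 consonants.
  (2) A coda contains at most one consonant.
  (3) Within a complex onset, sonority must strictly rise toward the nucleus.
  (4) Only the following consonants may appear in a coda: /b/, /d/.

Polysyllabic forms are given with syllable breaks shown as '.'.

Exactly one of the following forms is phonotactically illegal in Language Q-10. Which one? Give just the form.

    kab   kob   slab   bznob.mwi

bznob.mwi

kab — σ1 onset /k/, coda /b/ ok → phonotactically legal
kob — σ1 onset /k/, coda /b/ ok → phonotactically legal
slab — σ1 onset /sl/ (2→4 rises), coda /b/ ok → phonotactically legal
bznob.mwi — violates constraint 1: syllable 1 onset /bzn/ has 3 consonants (> 2) → phonotactically illegal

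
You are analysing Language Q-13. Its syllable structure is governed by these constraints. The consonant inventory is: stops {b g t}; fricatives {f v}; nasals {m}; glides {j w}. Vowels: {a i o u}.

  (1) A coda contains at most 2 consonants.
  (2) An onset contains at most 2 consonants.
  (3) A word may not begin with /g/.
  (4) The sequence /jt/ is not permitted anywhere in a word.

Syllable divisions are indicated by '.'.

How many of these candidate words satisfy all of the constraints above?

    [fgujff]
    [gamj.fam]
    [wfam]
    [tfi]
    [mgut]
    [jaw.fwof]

4

[fgujff] — violates constraint 1: syllable 1 coda /jff/ has 3 consonants (> 2) → phonotactically illegal
[gamj.fam] — violates constraint 3: word begins with /g/ → phonotactically illegal
[wfam] — σ1 onset /wf/ (2C), coda /m/ ok → phonotactically legal
[tfi] — σ1 onset /tf/ (2C), coda /∅/ ok → phonotactically legal
[mgut] — σ1 onset /mg/ (2C), coda /t/ ok → phonotactically legal
[jaw.fwof] — σ1 onset /j/, coda /w/ ok; σ2 onset /fw/ (2C), coda /f/ ok → phonotactically legal
Phonotactically legal: [wfam], [tfi], [mgut], [jaw.fwof] → 4.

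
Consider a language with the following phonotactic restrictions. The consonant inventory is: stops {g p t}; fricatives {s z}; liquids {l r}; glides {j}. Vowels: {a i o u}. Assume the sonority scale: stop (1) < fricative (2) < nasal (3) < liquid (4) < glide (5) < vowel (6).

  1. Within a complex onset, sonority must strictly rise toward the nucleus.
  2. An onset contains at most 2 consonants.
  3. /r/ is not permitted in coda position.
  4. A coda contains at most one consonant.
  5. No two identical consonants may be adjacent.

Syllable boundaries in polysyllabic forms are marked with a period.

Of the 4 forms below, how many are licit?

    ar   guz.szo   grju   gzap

1

ar — violates constraint 3: syllable 1 coda contains /r/ → illicit
guz.szo — violates constraint 1: syllable 2 onset /sz/: /s/ (fricative, 2) → /z/ (fricative, 2) does not rise → illicit
grju — violates constraint 2: syllable 1 onset /grj/ has 3 consonants (> 2) → illicit
gzap — σ1 onset /gz/ (1→2 rises), coda /p/ ok → licit
Licit: gzap → 1.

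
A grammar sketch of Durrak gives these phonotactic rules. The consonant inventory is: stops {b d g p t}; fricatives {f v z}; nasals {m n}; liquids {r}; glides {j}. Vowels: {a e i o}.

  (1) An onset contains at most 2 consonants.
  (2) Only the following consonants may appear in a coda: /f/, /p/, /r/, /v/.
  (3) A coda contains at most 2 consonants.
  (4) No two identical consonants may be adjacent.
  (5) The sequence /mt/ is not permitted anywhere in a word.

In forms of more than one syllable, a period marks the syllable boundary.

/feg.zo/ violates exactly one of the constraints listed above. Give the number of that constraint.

/feg.zo/: syllable 1 coda contains /g/, which is not a licensed coda consonant.
This is a violation of constraint 2: "Only the following consonants may appear in a coda: /f/, /p/, /r/, /v/."
The remaining constraints (1, 3, 4, 5) are satisfied.

2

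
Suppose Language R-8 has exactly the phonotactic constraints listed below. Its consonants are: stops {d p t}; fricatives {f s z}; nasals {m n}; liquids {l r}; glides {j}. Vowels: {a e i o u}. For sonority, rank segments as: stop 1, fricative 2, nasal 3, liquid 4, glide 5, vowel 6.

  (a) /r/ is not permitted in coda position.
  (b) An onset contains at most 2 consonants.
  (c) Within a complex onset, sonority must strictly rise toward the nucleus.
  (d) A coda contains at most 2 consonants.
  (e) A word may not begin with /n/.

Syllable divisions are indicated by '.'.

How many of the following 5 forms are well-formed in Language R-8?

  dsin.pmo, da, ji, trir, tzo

dsin.pmo — σ1 onset /ds/ (1→2 rises), coda /n/ ok; σ2 onset /pm/ (1→3 rises), coda /∅/ ok → well-formed
da — σ1 onset /d/, coda /∅/ ok → well-formed
ji — σ1 onset /j/, coda /∅/ ok → well-formed
trir — violates constraint (a): syllable 1 coda contains /r/ → ill-formed
tzo — σ1 onset /tz/ (1→2 rises), coda /∅/ ok → well-formed
Well-formed: dsin.pmo, da, ji, tzo → 4.

4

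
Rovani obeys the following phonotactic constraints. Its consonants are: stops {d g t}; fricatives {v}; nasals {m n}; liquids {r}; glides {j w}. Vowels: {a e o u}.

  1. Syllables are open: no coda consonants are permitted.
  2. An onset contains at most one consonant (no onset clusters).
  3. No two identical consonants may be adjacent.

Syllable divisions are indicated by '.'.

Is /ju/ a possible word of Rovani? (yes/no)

yes

/ju/ — σ1 onset /j/, coda /∅/ ok → phonotactically legal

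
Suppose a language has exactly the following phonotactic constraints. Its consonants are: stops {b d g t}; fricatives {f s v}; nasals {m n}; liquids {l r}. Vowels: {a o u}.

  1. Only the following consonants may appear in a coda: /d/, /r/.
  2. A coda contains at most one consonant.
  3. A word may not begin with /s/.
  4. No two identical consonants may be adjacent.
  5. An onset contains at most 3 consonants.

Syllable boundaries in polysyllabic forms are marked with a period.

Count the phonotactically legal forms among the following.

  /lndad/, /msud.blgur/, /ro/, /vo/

4

/lndad/ — σ1 onset /lnd/ (3C), coda /d/ ok → phonotactically legal
/msud.blgur/ — σ1 onset /ms/ (2C), coda /d/ ok; σ2 onset /blg/ (3C), coda /r/ ok → phonotactically legal
/ro/ — σ1 onset /r/, coda /∅/ ok → phonotactically legal
/vo/ — σ1 onset /v/, coda /∅/ ok → phonotactically legal
Phonotactically legal: /lndad/, /msud.blgur/, /ro/, /vo/ → 4.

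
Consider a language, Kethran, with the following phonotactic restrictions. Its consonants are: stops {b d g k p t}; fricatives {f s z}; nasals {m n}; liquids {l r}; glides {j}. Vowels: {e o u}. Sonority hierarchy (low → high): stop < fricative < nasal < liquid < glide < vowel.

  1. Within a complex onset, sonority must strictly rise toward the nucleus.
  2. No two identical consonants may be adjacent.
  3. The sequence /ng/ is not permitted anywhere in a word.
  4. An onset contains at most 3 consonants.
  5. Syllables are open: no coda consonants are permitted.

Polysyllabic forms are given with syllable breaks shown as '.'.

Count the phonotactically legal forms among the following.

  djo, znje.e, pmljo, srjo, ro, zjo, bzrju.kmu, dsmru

djo — σ1 onset /dj/ (1→5 rises), coda /∅/ ok → phonotactically legal
znje.e — σ1 onset /znj/ (2→3→5 rises), coda /∅/ ok; σ2 onset /∅/, coda /∅/ ok → phonotactically legal
pmljo — violates constraint 4: syllable 1 onset /pmlj/ has 4 consonants (> 3) → phonotactically illegal
srjo — σ1 onset /srj/ (2→4→5 rises), coda /∅/ ok → phonotactically legal
ro — σ1 onset /r/, coda /∅/ ok → phonotactically legal
zjo — σ1 onset /zj/ (2→5 rises), coda /∅/ ok → phonotactically legal
bzrju.kmu — violates constraint 4: syllable 1 onset /bzrj/ has 4 consonants (> 3) → phonotactically illegal
dsmru — violates constraint 4: syllable 1 onset /dsmr/ has 4 consonants (> 3) → phonotactically illegal
Phonotactically legal: djo, znje.e, srjo, ro, zjo → 5.

5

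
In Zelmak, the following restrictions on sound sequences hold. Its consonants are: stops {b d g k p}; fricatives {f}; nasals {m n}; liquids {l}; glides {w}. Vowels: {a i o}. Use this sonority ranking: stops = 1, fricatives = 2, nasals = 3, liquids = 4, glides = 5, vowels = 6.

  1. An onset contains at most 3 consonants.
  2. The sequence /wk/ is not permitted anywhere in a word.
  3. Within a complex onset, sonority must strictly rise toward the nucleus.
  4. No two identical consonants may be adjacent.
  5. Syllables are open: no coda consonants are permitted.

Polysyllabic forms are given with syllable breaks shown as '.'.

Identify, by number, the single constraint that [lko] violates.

3

[lko]: syllable 1 onset /lk/: /l/ (liquid, 4) → /k/ (stop, 1) does not rise.
This is a violation of constraint 3: "Within a complex onset, sonority must strictly rise toward the nucleus."
The remaining constraints (1, 2, 4, 5) are satisfied.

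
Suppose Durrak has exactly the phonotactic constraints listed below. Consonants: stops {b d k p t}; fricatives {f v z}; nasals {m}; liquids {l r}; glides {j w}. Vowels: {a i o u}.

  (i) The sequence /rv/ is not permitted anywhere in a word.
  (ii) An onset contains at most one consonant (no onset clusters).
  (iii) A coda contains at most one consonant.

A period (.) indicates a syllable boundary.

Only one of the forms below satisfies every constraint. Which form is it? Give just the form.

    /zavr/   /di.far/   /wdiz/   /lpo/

/di.far/

/zavr/ — violates constraint (iii): syllable 1 coda /vr/ has 2 consonants (> 1) → illicit
/di.far/ — σ1 onset /d/, coda /∅/ ok; σ2 onset /f/, coda /r/ ok → licit
/wdiz/ — violates constraint (ii): syllable 1 onset /wd/ has 2 consonants (> 1) → illicit
/lpo/ — violates constraint (ii): syllable 1 onset /lp/ has 2 consonants (> 1) → illicit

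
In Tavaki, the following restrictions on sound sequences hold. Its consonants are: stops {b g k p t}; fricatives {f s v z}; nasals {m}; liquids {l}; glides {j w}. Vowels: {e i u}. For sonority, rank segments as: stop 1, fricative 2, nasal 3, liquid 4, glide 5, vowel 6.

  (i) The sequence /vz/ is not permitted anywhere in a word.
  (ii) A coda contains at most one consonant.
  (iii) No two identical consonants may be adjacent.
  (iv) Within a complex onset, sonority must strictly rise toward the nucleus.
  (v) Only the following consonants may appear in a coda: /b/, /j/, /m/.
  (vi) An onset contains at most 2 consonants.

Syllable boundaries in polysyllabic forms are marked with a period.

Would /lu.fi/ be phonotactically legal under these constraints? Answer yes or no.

yes

/lu.fi/ — σ1 onset /l/, coda /∅/ ok; σ2 onset /f/, coda /∅/ ok → phonotactically legal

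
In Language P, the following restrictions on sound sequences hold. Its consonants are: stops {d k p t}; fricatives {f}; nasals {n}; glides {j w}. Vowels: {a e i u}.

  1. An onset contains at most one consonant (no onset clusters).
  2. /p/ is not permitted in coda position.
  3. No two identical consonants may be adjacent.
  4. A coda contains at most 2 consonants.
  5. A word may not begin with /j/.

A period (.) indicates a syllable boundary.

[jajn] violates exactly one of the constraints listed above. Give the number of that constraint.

5

[jajn]: word begins with /j/.
This is a violation of constraint 5: "A word may not begin with /j/."
The remaining constraints (1, 2, 3, 4) are satisfied.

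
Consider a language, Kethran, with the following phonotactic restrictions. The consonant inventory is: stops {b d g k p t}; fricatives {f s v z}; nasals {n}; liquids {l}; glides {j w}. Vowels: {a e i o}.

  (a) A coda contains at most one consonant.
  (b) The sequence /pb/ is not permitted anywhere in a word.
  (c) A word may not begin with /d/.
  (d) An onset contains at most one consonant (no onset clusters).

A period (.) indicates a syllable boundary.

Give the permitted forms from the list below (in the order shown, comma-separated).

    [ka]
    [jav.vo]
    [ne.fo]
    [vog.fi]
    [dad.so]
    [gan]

[ka], [jav.vo], [ne.fo], [vog.fi], [gan]

[ka] — σ1 onset /k/, coda /∅/ ok → permitted
[jav.vo] — σ1 onset /j/, coda /v/ ok; σ2 onset /v/, coda /∅/ ok → permitted
[ne.fo] — σ1 onset /n/, coda /∅/ ok; σ2 onset /f/, coda /∅/ ok → permitted
[vog.fi] — σ1 onset /v/, coda /g/ ok; σ2 onset /f/, coda /∅/ ok → permitted
[dad.so] — violates constraint (c): word begins with /d/ → not permitted
[gan] — σ1 onset /g/, coda /n/ ok → permitted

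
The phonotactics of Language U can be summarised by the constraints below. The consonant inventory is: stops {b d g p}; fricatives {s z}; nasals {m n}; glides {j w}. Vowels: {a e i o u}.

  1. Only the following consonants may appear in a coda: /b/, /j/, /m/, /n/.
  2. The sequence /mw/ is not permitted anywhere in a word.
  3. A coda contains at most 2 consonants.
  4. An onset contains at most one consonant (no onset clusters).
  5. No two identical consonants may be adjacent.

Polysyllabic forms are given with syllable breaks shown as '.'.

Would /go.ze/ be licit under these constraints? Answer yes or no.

yes

/go.ze/ — σ1 onset /g/, coda /∅/ ok; σ2 onset /z/, coda /∅/ ok → licit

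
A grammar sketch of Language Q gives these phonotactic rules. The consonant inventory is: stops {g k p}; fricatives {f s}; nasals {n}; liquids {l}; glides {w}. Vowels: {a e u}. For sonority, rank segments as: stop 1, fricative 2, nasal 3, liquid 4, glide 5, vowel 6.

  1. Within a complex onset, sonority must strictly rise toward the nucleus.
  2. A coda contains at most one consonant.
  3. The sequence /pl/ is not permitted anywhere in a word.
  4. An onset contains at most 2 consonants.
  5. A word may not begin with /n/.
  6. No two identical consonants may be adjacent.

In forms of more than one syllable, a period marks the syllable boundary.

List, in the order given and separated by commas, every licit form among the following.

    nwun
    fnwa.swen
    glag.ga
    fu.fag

nwun — violates constraint 5: word begins with /n/ → illicit
fnwa.swen — violates constraint 4: syllable 1 onset /fnw/ has 3 consonants (> 2) → illicit
glag.ga — violates constraint 6: adjacent identical consonants /gg/ → illicit
fu.fag — σ1 onset /f/, coda /∅/ ok; σ2 onset /f/, coda /g/ ok → licit

fu.fag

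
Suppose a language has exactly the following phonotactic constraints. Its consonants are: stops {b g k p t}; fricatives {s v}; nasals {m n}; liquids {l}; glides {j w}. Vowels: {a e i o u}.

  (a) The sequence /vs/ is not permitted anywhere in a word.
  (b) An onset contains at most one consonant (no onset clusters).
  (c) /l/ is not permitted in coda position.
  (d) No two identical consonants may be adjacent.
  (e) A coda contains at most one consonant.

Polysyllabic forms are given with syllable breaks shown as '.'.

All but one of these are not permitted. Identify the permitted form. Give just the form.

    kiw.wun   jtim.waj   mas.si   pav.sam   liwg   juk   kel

kiw.wun — violates constraint (d): adjacent identical consonants /ww/ → not permitted
jtim.waj — violates constraint (b): syllable 1 onset /jt/ has 2 consonants (> 1) → not permitted
mas.si — violates constraint (d): adjacent identical consonants /ss/ → not permitted
pav.sam — violates constraint (a): contains banned sequence /vs/ → not permitted
liwg — violates constraint (e): syllable 1 coda /wg/ has 2 consonants (> 1) → not permitted
juk — σ1 onset /j/, coda /k/ ok → permitted
kel — violates constraint (c): syllable 1 coda contains /l/ → not permitted

juk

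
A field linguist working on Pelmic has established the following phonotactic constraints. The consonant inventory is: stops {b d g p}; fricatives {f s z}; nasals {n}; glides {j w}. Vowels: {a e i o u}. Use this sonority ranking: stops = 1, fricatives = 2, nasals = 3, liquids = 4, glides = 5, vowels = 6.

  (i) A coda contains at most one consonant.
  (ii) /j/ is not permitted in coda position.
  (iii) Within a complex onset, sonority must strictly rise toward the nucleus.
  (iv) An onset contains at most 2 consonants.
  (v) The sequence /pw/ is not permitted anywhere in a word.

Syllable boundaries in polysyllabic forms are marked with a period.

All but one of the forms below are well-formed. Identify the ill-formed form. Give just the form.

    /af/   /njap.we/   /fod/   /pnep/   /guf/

/af/ — σ1 onset /∅/, coda /f/ ok → well-formed
/njap.we/ — violates constraint (v): contains banned sequence /pw/ → ill-formed
/fod/ — σ1 onset /f/, coda /d/ ok → well-formed
/pnep/ — σ1 onset /pn/ (1→3 rises), coda /p/ ok → well-formed
/guf/ — σ1 onset /g/, coda /f/ ok → well-formed

/njap.we/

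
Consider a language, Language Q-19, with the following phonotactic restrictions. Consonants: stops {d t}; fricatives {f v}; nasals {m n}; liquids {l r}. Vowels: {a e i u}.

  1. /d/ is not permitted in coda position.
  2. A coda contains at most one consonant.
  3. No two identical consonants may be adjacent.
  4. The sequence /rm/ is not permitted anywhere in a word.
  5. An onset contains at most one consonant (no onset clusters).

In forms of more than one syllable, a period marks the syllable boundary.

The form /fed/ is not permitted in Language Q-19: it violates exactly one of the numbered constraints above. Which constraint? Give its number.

/fed/: syllable 1 coda contains /d/.
This is a violation of constraint 1: "/d/ is not permitted in coda position."
The remaining constraints (2, 3, 4, 5) are satisfied.

1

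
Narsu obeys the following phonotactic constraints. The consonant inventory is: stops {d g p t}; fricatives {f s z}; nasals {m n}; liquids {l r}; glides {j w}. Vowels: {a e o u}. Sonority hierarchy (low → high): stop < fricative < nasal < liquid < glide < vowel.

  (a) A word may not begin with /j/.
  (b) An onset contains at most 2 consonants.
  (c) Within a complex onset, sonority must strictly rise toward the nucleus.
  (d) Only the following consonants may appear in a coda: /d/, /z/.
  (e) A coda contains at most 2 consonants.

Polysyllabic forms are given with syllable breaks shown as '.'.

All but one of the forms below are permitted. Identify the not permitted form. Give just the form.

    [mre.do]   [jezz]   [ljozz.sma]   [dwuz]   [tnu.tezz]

[jezz]

[mre.do] — σ1 onset /mr/ (3→4 rises), coda /∅/ ok; σ2 onset /d/, coda /∅/ ok → permitted
[jezz] — violates constraint (a): word begins with /j/ → not permitted
[ljozz.sma] — σ1 onset /lj/ (4→5 rises), coda /zz/ (2C) ok; σ2 onset /sm/ (2→3 rises), coda /∅/ ok → permitted
[dwuz] — σ1 onset /dw/ (1→5 rises), coda /z/ ok → permitted
[tnu.tezz] — σ1 onset /tn/ (1→3 rises), coda /∅/ ok; σ2 onset /t/, coda /zz/ (2C) ok → permitted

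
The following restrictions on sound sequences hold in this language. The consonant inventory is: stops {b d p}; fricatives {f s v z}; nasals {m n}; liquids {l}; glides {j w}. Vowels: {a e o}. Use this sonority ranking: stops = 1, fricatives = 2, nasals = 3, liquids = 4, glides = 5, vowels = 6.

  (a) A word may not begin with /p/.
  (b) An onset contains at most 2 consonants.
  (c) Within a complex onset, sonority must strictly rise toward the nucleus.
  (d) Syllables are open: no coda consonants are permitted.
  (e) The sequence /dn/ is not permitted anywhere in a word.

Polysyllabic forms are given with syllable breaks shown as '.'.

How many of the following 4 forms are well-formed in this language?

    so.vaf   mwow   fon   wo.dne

so.vaf — violates constraint (d): syllable 2 coda /f/ has 1 consonant (> 0) → ill-formed
mwow — violates constraint (d): syllable 1 coda /w/ has 1 consonant (> 0) → ill-formed
fon — violates constraint (d): syllable 1 coda /n/ has 1 consonant (> 0) → ill-formed
wo.dne — violates constraint (e): contains banned sequence /dn/ → ill-formed
No form is well-formed → 0.

0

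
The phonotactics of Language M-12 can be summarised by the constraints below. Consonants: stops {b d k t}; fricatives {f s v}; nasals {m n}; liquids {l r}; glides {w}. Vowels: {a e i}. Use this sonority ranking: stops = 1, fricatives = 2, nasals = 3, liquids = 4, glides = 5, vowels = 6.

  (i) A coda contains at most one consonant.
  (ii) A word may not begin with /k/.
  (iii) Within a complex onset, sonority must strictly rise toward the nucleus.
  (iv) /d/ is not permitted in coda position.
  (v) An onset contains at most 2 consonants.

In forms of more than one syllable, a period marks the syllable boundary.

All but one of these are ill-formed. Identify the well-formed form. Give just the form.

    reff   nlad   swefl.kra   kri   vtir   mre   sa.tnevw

reff — violates constraint (i): syllable 1 coda /ff/ has 2 consonants (> 1) → ill-formed
nlad — violates constraint (iv): syllable 1 coda contains /d/ → ill-formed
swefl.kra — violates constraint (i): syllable 1 coda /fl/ has 2 consonants (> 1) → ill-formed
kri — violates constraint (ii): word begins with /k/ → ill-formed
vtir — violates constraint (iii): syllable 1 onset /vt/: /v/ (fricative, 2) → /t/ (stop, 1) does not rise → ill-formed
mre — σ1 onset /mr/ (3→4 rises), coda /∅/ ok → well-formed
sa.tnevw — violates constraint (i): syllable 2 coda /vw/ has 2 consonants (> 1) → ill-formed

mre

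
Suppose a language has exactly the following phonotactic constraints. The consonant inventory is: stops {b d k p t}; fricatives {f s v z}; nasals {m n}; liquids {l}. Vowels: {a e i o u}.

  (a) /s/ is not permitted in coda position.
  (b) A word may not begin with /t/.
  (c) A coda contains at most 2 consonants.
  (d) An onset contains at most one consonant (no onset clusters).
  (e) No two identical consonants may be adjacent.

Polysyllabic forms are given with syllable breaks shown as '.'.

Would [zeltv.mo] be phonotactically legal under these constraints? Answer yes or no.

[zeltv.mo] — violates constraint (c): syllable 1 coda /ltv/ has 3 consonants (> 2) → phonotactically illegal

no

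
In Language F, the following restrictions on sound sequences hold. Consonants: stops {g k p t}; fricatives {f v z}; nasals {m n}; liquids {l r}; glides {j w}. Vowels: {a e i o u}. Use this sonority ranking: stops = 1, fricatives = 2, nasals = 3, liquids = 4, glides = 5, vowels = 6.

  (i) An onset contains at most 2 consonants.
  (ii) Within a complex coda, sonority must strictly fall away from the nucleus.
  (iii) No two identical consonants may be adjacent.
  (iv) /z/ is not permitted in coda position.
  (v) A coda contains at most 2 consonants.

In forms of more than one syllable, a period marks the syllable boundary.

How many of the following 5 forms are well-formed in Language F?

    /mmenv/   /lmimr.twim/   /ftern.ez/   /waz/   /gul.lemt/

0

/mmenv/ — violates constraint (iii): adjacent identical consonants /mm/ → ill-formed
/lmimr.twim/ — violates constraint (ii): syllable 1 coda /mr/: /m/ (nasal, 3) → /r/ (liquid, 4) does not fall → ill-formed
/ftern.ez/ — violates constraint (iv): syllable 2 coda contains /z/ → ill-formed
/waz/ — violates constraint (iv): syllable 1 coda contains /z/ → ill-formed
/gul.lemt/ — violates constraint (iii): adjacent identical consonants /ll/ → ill-formed
No form is well-formed → 0.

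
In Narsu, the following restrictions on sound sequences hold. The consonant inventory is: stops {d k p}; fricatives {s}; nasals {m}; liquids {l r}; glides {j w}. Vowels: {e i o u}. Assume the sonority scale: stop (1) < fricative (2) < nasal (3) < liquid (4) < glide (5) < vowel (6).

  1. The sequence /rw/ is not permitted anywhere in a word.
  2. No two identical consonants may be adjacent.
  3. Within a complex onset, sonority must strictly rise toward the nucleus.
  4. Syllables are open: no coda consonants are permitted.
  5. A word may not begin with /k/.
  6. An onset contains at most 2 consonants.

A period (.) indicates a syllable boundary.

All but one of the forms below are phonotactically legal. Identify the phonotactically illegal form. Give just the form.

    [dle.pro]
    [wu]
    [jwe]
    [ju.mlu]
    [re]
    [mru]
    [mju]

[jwe]

[dle.pro] — σ1 onset /dl/ (1→4 rises), coda /∅/ ok; σ2 onset /pr/ (1→4 rises), coda /∅/ ok → phonotactically legal
[wu] — σ1 onset /w/, coda /∅/ ok → phonotactically legal
[jwe] — violates constraint 3: syllable 1 onset /jw/: /j/ (glide, 5) → /w/ (glide, 5) does not rise → phonotactically illegal
[ju.mlu] — σ1 onset /j/, coda /∅/ ok; σ2 onset /ml/ (3→4 rises), coda /∅/ ok → phonotactically legal
[re] — σ1 onset /r/, coda /∅/ ok → phonotactically legal
[mru] — σ1 onset /mr/ (3→4 rises), coda /∅/ ok → phonotactically legal
[mju] — σ1 onset /mj/ (3→5 rises), coda /∅/ ok → phonotactically legal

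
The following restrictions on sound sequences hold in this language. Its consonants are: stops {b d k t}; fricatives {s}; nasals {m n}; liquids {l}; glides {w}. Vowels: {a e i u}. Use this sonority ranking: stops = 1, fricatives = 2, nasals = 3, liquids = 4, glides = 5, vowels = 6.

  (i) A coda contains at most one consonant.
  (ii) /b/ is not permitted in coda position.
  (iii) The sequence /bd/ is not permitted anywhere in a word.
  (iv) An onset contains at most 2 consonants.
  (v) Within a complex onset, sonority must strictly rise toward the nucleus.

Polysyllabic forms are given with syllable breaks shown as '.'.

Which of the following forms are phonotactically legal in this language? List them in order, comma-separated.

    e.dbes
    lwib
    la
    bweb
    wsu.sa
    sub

la

e.dbes — violates constraint (v): syllable 2 onset /db/: /d/ (stop, 1) → /b/ (stop, 1) does not rise → phonotactically illegal
lwib — violates constraint (ii): syllable 1 coda contains /b/ → phonotactically illegal
la — σ1 onset /l/, coda /∅/ ok → phonotactically legal
bweb — violates constraint (ii): syllable 1 coda contains /b/ → phonotactically illegal
wsu.sa — violates constraint (v): syllable 1 onset /ws/: /w/ (glide, 5) → /s/ (fricative, 2) does not rise → phonotactically illegal
sub — violates constraint (ii): syllable 1 coda contains /b/ → phonotactically illegal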